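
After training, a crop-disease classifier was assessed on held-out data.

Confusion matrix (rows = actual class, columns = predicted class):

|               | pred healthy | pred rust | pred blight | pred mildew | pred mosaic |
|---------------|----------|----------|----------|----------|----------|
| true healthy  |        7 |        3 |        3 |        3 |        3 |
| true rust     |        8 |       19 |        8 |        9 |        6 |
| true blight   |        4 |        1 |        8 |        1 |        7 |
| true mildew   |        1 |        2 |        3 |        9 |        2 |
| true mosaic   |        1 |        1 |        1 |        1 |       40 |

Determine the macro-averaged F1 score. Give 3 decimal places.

0.490

Per-class F1 score (2·TP/(2·TP+FP+FN)):
  healthy: TP=7, FP=8+4+1+1=14, FN=3+3+3+3=12 → 14/40 = 0.3500
  rust: TP=19, FP=3+1+2+1=7, FN=8+8+9+6=31 → 38/76 = 0.5000
  blight: TP=8, FP=3+8+3+1=15, FN=4+1+1+7=13 → 16/44 = 0.3636
  mildew: TP=9, FP=3+9+1+1=14, FN=1+2+3+2=8 → 18/40 = 0.4500
  mosaic: TP=40, FP=3+6+7+2=18, FN=1+1+1+1=4 → 80/102 = 0.7843
Macro-F1 score = mean = (0.3500 + 0.5000 + 0.3636 + 0.4500 + 0.7843) / 5 = 0.490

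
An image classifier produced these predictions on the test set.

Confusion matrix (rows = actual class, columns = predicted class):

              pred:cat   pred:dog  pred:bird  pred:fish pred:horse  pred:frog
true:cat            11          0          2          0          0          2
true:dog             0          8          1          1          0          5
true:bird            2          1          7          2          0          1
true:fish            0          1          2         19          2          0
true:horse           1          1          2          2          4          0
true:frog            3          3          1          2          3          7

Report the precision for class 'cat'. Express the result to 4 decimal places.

0.6471

Take TP from the diagonal, FP from the rest of the 'cat' prediction marginal, FN from the rest of the 'cat' actual marginal.
precision = TP/(TP+FP).
cat: TP=11, FP=0+2+0+1+3=6 → 11/17 = 0.64706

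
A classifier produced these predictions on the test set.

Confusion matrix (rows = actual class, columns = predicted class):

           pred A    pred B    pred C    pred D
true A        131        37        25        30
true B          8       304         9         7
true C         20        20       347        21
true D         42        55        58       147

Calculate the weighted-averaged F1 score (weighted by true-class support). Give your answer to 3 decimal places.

0.726

Per-class F1 score (2·TP/(2·TP+FP+FN)):
  A: TP=131, FP=8+20+42=70, FN=37+25+30=92 → 262/424 = 0.6179
  B: TP=304, FP=37+20+55=112, FN=8+9+7=24 → 608/744 = 0.8172
  C: TP=347, FP=25+9+58=92, FN=20+20+21=61 → 694/847 = 0.8194
  D: TP=147, FP=30+7+21=58, FN=42+55+58=155 → 294/507 = 0.5799
Weighted-F1 score = Σ (supportᵢ/N)·F1 scoreᵢ with N=1261: (223/1261)·0.6179 + (328/1261)·0.8172 + (408/1261)·0.8194 + (302/1261)·0.5799 = 0.726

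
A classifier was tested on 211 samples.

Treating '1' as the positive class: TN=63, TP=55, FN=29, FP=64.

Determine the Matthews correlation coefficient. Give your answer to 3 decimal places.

0.149

MCC = (TP·TN − FP·FN) / √((TP+FP)(TP+FN)(TN+FP)(TN+FN))
Numerator = 55·63 − 64·29 = 1609
Denominator = √(119·84·127·92) = √116793264 = 10807.0932
MCC = 1609 / 10807.0932 = 0.149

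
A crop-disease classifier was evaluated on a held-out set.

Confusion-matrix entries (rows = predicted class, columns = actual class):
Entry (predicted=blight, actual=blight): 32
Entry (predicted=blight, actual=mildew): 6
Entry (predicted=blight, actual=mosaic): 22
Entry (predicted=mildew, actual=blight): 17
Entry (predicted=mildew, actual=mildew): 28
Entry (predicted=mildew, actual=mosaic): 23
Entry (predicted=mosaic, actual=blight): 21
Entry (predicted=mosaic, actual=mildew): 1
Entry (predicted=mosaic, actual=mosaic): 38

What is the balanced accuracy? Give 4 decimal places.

Balanced accuracy = mean of per-class recall.
  blight: recall = 32/70 = 0.45714
  mildew: recall = 28/35 = 0.80000
  mosaic: recall = 38/83 = 0.45783
Mean = (0.45714 + 0.80000 + 0.45783) / 3 = 0.5717

0.5717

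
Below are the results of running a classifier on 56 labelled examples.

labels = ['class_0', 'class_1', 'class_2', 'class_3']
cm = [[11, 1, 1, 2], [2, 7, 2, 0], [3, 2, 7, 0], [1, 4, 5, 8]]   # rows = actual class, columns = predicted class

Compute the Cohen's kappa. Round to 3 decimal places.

Observed agreement pₒ = trace/N = 33/56 = 0.5893
Expected agreement pₑ = Σ (rowᵢ·colᵢ)/N² = (15·17 + 11·14 + 12·15 + 18·10)/56² = 0.2452
κ = (pₒ − pₑ)/(1 − pₑ) = (0.5893 − 0.2452)/(1 − 0.2452) = 0.456

0.456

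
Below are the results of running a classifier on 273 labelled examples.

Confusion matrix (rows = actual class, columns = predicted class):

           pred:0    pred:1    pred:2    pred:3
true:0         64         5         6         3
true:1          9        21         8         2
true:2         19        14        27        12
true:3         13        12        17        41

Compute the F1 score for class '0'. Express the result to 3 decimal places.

F1 score = 2·TP/(2·TP+FP+FN).
0: TP=64, FP=9+19+13=41, FN=5+6+3=14 → 128/183 = 0.6995

0.699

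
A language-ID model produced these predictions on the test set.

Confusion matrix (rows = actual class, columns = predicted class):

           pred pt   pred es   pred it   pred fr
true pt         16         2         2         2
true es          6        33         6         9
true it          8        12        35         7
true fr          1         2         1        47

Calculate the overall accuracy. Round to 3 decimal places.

Accuracy = trace / total = (16+33+35+47=131) / 189 = 131/189 = 0.693

0.693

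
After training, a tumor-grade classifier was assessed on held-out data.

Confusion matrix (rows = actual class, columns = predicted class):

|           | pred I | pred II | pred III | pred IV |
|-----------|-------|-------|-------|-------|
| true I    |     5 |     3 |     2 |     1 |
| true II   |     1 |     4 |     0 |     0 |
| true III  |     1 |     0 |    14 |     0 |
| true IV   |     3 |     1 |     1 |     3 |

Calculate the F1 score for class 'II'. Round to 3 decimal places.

0.615

F1 score = 2·TP/(2·TP+FP+FN).
II: TP=4, FP=3+0+1=4, FN=1+0+0=1 → 8/13 = 0.6154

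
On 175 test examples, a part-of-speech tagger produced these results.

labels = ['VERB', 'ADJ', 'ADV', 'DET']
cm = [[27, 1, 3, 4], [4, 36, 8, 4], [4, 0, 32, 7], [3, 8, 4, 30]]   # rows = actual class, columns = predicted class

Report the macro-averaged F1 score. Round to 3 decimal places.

0.715

Per-class F1 score (2·TP/(2·TP+FP+FN)):
  VERB: TP=27, FP=4+4+3=11, FN=1+3+4=8 → 54/73 = 0.7397
  ADJ: TP=36, FP=1+0+8=9, FN=4+8+4=16 → 72/97 = 0.7423
  ADV: TP=32, FP=3+8+4=15, FN=4+0+7=11 → 64/90 = 0.7111
  DET: TP=30, FP=4+4+7=15, FN=3+8+4=15 → 60/90 = 0.6667
Macro-F1 score = mean = (0.7397 + 0.7423 + 0.7111 + 0.6667) / 4 = 0.715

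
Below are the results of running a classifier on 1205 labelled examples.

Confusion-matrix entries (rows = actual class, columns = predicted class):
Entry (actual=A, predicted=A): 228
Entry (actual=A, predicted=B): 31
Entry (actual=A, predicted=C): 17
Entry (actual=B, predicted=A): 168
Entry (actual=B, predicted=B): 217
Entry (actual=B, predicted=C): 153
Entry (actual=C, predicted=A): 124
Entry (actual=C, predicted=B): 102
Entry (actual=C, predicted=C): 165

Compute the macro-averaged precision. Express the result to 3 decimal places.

Per-class precision (TP/(TP+FP)):
  A: TP=228, FP=168+124=292 → 228/520 = 0.4385
  B: TP=217, FP=31+102=133 → 217/350 = 0.6200
  C: TP=165, FP=17+153=170 → 165/335 = 0.4925
Macro-precision = mean = (0.4385 + 0.6200 + 0.4925) / 3 = 0.517

0.517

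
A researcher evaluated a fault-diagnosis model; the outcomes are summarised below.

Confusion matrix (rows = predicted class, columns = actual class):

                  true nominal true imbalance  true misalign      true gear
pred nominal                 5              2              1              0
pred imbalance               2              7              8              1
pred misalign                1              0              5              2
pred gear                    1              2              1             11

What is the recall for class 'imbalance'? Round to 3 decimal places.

Take TP from the diagonal, FP from the rest of the 'imbalance' prediction marginal, FN from the rest of the 'imbalance' actual marginal.
recall = TP/(TP+FN).
imbalance: TP=7, FN=2+0+2=4 → 7/11 = 0.6364

0.636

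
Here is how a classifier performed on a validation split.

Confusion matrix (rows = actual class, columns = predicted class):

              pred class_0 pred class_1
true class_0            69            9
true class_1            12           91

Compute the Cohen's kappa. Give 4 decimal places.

Observed agreement pₒ = trace/N = 160/181 = 0.88398
Expected agreement pₑ = Σ (rowᵢ·colᵢ)/N² = (78·81 + 103·100)/181² = 0.50725
κ = (pₒ − pₑ)/(1 − pₑ) = (0.88398 − 0.50725)/(1 − 0.50725) = 0.7645

0.7645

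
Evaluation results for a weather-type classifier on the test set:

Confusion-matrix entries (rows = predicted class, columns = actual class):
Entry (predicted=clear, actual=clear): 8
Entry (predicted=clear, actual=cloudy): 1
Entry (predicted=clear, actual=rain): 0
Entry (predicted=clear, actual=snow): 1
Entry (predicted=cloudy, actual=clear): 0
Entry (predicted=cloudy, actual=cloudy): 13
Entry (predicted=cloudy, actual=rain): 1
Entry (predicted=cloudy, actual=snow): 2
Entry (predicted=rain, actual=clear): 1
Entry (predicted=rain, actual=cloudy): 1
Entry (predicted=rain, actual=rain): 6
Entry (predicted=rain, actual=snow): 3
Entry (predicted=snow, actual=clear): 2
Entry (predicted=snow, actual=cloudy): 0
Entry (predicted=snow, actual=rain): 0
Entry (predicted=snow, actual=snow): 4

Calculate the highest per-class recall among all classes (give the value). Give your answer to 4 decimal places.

Per-class recall (TP/(TP+FN)):
  clear: TP=8, FN=0+1+2=3 → 8/11 = 0.72727
  cloudy: TP=13, FN=1+1+0=2 → 13/15 = 0.86667
  rain: TP=6, FN=0+1+0=1 → 6/7 = 0.85714
  snow: TP=4, FN=1+2+3=6 → 4/10 = 0.40000
Highest is class 'cloudy' with recall = 0.8667.

0.8667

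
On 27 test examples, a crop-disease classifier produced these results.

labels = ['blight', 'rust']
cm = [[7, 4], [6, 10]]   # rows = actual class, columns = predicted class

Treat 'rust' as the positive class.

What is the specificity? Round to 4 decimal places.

0.6364

Specificity = TN/(TN+FP) = 7/(7+4) = 0.6364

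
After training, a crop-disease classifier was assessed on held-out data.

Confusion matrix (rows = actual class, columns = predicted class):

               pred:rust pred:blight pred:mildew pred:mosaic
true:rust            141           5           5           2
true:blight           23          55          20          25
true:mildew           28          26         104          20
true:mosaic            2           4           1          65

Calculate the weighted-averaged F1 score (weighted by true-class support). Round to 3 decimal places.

Per-class F1 score (2·TP/(2·TP+FP+FN)):
  rust: TP=141, FP=23+28+2=53, FN=5+5+2=12 → 282/347 = 0.8127
  blight: TP=55, FP=5+26+4=35, FN=23+20+25=68 → 110/213 = 0.5164
  mildew: TP=104, FP=5+20+1=26, FN=28+26+20=74 → 208/308 = 0.6753
  mosaic: TP=65, FP=2+25+20=47, FN=2+4+1=7 → 130/184 = 0.7065
Weighted-F1 score = Σ (supportᵢ/N)·F1 scoreᵢ with N=526: (153/526)·0.8127 + (123/526)·0.5164 + (178/526)·0.6753 + (72/526)·0.7065 = 0.682

0.682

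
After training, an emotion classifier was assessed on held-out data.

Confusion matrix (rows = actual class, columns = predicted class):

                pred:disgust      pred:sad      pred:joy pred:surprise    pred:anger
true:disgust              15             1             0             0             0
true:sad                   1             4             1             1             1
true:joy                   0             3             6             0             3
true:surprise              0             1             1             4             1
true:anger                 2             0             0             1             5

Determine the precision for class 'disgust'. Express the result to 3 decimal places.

Take TP from the diagonal, FP from the rest of the 'disgust' prediction marginal, FN from the rest of the 'disgust' actual marginal.
precision = TP/(TP+FP).
disgust: TP=15, FP=1+0+0+2=3 → 15/18 = 0.8333

0.833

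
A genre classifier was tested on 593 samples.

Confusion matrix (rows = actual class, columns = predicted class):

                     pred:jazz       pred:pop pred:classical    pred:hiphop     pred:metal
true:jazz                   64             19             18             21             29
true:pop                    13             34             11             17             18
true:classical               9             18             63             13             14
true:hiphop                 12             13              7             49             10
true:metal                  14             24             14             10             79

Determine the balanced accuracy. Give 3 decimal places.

Balanced accuracy = mean of per-class recall.
  jazz: recall = 64/151 = 0.4238
  pop: recall = 34/93 = 0.3656
  classical: recall = 63/117 = 0.5385
  hiphop: recall = 49/91 = 0.5385
  metal: recall = 79/141 = 0.5603
Mean = (0.4238 + 0.3656 + 0.5385 + 0.5385 + 0.5603) / 5 = 0.485

0.485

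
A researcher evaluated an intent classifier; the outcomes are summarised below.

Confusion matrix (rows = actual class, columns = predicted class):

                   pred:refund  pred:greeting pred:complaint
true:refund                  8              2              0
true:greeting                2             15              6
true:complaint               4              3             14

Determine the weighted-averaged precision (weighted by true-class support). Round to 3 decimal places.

Per-class precision (TP/(TP+FP)):
  refund: TP=8, FP=2+4=6 → 8/14 = 0.5714
  greeting: TP=15, FP=2+3=5 → 15/20 = 0.7500
  complaint: TP=14, FP=0+6=6 → 14/20 = 0.7000
Weighted-precision = Σ (supportᵢ/N)·precisionᵢ with N=54: (10/54)·0.5714 + (23/54)·0.7500 + (21/54)·0.7000 = 0.697

0.697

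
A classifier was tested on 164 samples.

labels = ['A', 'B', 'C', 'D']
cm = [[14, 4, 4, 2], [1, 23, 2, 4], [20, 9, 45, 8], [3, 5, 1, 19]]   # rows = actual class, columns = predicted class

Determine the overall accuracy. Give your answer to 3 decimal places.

Accuracy = trace / total = (14+23+45+19=101) / 164 = 101/164 = 0.616

0.616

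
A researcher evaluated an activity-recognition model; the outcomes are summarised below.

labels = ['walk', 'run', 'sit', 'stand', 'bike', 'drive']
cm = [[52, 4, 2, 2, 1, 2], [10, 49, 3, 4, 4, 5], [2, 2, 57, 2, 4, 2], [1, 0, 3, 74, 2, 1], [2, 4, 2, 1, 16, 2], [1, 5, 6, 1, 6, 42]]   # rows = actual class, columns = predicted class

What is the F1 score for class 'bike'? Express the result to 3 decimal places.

0.533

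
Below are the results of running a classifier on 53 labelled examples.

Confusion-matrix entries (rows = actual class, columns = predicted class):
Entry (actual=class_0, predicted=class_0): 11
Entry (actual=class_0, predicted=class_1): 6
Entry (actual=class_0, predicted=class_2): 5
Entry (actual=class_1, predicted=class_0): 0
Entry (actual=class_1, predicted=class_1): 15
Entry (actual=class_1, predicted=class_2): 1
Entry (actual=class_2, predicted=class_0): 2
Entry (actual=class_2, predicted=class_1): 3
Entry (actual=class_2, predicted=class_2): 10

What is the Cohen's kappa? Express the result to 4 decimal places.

0.5255

Observed agreement pₒ = trace/N = 36/53 = 0.67925
Expected agreement pₑ = Σ (rowᵢ·colᵢ)/N² = (22·13 + 16·24 + 15·16)/53² = 0.32396
κ = (pₒ − pₑ)/(1 − pₑ) = (0.67925 − 0.32396)/(1 − 0.32396) = 0.5255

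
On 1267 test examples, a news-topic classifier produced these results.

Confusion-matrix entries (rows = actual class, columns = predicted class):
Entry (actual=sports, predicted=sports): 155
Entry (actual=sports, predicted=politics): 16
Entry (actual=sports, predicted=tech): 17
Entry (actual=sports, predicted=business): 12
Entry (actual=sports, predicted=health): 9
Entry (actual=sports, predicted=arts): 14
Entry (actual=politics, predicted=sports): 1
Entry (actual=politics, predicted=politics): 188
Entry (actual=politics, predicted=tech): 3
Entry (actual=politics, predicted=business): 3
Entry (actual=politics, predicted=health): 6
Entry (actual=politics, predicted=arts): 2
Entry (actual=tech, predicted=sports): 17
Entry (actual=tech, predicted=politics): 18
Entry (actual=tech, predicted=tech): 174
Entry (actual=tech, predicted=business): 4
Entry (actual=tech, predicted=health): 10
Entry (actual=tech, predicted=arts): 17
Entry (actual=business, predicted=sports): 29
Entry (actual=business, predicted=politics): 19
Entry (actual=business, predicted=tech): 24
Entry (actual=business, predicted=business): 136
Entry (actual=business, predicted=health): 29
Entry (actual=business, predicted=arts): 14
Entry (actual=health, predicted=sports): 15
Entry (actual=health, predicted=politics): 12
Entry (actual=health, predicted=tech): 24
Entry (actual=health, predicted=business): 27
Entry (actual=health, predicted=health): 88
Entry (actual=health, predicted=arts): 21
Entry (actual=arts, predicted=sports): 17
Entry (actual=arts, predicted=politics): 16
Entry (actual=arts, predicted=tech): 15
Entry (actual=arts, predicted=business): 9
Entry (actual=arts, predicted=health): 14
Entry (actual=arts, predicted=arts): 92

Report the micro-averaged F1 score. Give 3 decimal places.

Micro-averaging pools counts across classes: ΣTP=833, ΣFP=434, ΣFN=434.
Micro-F1 score = 2·TP/(2·TP+FP+FN) on pooled counts = 0.657 (equals overall accuracy in single-label multiclass).

0.657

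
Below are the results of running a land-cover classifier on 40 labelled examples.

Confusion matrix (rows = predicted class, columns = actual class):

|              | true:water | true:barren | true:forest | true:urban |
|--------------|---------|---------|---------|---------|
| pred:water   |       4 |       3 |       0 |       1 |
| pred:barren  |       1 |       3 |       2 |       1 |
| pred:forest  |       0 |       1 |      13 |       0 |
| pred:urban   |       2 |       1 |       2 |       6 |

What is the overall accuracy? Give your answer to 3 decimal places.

Accuracy = trace / total = (4+3+13+6=26) / 40 = 26/40 = 0.650

0.650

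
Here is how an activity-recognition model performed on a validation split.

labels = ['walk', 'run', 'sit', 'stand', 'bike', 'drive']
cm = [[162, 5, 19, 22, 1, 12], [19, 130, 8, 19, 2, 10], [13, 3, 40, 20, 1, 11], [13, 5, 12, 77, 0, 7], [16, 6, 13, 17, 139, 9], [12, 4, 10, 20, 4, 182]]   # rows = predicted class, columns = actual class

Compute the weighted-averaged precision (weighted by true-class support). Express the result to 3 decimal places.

Per-class precision (TP/(TP+FP)):
  walk: TP=162, FP=5+19+22+1+12=59 → 162/221 = 0.7330
  run: TP=130, FP=19+8+19+2+10=58 → 130/188 = 0.6915
  sit: TP=40, FP=13+3+20+1+11=48 → 40/88 = 0.4545
  stand: TP=77, FP=13+5+12+0+7=37 → 77/114 = 0.6754
  bike: TP=139, FP=16+6+13+17+9=61 → 139/200 = 0.6950
  drive: TP=182, FP=12+4+10+20+4=50 → 182/232 = 0.7845
Weighted-precision = Σ (supportᵢ/N)·precisionᵢ with N=1043: (235/1043)·0.7330 + (153/1043)·0.6915 + (102/1043)·0.4545 + (175/1043)·0.6754 + (147/1043)·0.6950 + (231/1043)·0.7845 = 0.696

0.696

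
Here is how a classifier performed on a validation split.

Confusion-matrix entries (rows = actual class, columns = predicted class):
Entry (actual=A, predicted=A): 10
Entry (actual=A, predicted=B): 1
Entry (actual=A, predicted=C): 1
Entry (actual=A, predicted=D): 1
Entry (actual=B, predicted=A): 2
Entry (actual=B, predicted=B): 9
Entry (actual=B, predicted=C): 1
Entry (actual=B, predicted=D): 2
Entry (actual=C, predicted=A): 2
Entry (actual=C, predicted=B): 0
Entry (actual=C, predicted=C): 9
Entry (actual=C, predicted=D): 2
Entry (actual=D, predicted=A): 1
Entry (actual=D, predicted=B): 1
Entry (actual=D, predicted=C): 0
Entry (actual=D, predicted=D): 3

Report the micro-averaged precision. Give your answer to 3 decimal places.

0.689

Micro-averaging pools counts across classes: ΣTP=31, ΣFP=14, ΣFN=14.
Micro-precision = TP/(TP+FP) on pooled counts = 0.689 (equals overall accuracy in single-label multiclass).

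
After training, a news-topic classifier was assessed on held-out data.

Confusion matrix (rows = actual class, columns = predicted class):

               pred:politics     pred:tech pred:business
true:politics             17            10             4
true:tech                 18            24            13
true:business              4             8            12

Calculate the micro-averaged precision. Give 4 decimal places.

Micro-averaging pools counts across classes: ΣTP=53, ΣFP=57, ΣFN=57.
Micro-precision = TP/(TP+FP) on pooled counts = 0.4818 (equals overall accuracy in single-label multiclass).

0.4818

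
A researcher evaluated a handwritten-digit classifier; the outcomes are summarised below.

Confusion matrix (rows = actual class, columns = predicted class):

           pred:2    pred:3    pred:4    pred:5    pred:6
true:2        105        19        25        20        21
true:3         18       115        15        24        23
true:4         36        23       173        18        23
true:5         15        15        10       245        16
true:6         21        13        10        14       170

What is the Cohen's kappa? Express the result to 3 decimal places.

Observed agreement pₒ = trace/N = 808/1187 = 0.6807
Expected agreement pₑ = Σ (rowᵢ·colᵢ)/N² = (190·195 + 195·185 + 273·233 + 301·321 + 228·253)/1187² = 0.2066
κ = (pₒ − pₑ)/(1 − pₑ) = (0.6807 − 0.2066)/(1 − 0.2066) = 0.598

0.598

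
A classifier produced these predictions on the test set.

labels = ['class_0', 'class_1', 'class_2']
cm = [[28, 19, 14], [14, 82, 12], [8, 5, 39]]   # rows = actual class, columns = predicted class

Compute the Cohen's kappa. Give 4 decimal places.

Observed agreement pₒ = trace/N = 149/221 = 0.67421
Expected agreement pₑ = Σ (rowᵢ·colᵢ)/N² = (61·50 + 108·106 + 52·65)/221² = 0.36604
κ = (pₒ − pₑ)/(1 − pₑ) = (0.67421 − 0.36604)/(1 − 0.36604) = 0.4861

0.4861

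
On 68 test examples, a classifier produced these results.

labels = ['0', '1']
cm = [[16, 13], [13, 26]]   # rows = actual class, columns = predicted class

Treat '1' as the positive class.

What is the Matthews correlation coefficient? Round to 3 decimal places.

0.218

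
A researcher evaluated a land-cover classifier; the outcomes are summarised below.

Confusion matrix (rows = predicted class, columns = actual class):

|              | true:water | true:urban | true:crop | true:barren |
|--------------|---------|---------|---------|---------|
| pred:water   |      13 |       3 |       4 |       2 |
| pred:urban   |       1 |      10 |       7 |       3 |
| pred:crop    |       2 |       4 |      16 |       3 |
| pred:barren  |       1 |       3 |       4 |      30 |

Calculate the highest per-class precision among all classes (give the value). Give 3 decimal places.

0.789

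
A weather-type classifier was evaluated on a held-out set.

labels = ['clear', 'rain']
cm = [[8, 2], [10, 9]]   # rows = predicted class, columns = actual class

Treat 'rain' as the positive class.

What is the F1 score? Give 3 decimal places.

Precision = TP/(TP+FP) = 9/19 = 0.4737
Recall = TP/(TP+FN) = 9/11 = 0.8182
F1 = 2·TP/(2·TP+FP+FN) = 18/30 = 0.600

0.600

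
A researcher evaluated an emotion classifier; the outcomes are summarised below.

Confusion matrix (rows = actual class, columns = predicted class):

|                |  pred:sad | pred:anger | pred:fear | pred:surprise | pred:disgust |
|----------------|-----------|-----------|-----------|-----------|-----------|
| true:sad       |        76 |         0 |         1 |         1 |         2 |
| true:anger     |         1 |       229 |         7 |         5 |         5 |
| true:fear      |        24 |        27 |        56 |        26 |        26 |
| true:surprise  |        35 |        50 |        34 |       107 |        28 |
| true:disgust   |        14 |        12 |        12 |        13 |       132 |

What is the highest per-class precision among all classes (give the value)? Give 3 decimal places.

0.720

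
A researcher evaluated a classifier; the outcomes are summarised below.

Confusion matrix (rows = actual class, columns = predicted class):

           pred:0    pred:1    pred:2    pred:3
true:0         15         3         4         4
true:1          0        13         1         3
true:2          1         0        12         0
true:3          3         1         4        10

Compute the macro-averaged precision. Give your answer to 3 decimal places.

Per-class precision (TP/(TP+FP)):
  0: TP=15, FP=0+1+3=4 → 15/19 = 0.7895
  1: TP=13, FP=3+0+1=4 → 13/17 = 0.7647
  2: TP=12, FP=4+1+4=9 → 12/21 = 0.5714
  3: TP=10, FP=4+3+0=7 → 10/17 = 0.5882
Macro-precision = mean = (0.7895 + 0.7647 + 0.5714 + 0.5882) / 4 = 0.678

0.678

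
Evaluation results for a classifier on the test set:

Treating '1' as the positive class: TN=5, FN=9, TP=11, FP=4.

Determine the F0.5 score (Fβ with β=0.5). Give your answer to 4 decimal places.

Fβ = (1+β²)·TP / ((1+β²)·TP + β²·FN + FP), with β²=1/4
= 1.25·11 / (1.25·11 + 0.25·9 + 4) = 0.6875

0.6875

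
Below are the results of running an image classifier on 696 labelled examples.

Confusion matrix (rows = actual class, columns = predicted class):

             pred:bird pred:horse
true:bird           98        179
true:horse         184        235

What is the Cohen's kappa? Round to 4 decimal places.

Observed agreement pₒ = trace/N = 333/696 = 0.47845
Expected agreement pₑ = Σ (rowᵢ·colᵢ)/N² = (277·282 + 419·414)/696² = 0.51935
κ = (pₒ − pₑ)/(1 − pₑ) = (0.47845 − 0.51935)/(1 − 0.51935) = -0.0851

-0.0851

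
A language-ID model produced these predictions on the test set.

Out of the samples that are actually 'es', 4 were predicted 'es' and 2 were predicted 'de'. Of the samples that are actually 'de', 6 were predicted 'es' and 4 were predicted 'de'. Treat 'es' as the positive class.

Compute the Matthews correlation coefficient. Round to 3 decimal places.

0.067

MCC = (TP·TN − FP·FN) / √((TP+FP)(TP+FN)(TN+FP)(TN+FN))
Numerator = 4·4 − 6·2 = 4
Denominator = √(10·6·10·6) = √3600 = 60.0000
MCC = 4 / 60.0000 = 0.067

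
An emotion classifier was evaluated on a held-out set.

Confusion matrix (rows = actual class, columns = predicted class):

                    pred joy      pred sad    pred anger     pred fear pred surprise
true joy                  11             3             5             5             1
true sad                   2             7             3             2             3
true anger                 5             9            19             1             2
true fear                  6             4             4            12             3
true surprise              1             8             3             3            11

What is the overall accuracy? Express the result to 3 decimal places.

Accuracy = trace / total = (11+7+19+12+11=60) / 133 = 60/133 = 0.451

0.451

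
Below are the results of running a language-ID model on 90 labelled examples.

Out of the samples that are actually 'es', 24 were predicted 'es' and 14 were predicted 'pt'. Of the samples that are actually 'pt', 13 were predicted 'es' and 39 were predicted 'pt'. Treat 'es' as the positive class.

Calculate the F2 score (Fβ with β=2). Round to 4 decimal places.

0.6349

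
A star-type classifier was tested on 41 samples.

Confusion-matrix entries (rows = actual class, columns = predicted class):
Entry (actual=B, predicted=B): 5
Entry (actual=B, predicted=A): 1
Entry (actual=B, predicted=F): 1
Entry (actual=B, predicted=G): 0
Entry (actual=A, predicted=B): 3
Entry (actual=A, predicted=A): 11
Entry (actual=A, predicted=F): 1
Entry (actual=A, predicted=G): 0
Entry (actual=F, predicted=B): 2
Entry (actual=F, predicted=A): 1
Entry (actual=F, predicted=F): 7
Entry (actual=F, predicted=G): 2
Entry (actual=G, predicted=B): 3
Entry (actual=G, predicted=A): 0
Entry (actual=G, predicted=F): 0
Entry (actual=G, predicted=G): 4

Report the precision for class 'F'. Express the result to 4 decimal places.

0.7778

Take TP from the diagonal, FP from the rest of the 'F' prediction marginal, FN from the rest of the 'F' actual marginal.
precision = TP/(TP+FP).
F: TP=7, FP=1+1+0=2 → 7/9 = 0.77778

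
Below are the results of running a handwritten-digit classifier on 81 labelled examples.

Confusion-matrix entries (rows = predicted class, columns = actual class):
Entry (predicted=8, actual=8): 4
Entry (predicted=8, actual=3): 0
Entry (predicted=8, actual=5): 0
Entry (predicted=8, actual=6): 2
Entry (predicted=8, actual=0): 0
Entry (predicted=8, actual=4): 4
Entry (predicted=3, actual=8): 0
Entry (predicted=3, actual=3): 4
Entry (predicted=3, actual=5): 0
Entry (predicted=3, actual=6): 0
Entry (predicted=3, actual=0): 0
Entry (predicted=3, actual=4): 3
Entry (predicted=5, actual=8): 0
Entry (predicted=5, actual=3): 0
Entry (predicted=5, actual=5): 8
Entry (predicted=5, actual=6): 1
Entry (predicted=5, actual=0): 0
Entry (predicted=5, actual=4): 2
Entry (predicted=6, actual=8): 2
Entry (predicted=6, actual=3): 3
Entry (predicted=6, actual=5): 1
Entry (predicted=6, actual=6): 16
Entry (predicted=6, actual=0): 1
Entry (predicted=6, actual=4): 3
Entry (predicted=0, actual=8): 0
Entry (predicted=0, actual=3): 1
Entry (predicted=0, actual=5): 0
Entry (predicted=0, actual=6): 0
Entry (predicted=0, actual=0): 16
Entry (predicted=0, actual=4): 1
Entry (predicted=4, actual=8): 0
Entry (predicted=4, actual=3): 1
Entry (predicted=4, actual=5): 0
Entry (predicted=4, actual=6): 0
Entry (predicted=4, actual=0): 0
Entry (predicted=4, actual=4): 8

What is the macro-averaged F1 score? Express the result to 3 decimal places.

0.660

Per-class F1 score (2·TP/(2·TP+FP+FN)):
  8: TP=4, FP=0+0+2+0+4=6, FN=0+0+2+0+0=2 → 8/16 = 0.5000
  3: TP=4, FP=0+0+0+0+3=3, FN=0+0+3+1+1=5 → 8/16 = 0.5000
  5: TP=8, FP=0+0+1+0+2=3, FN=0+0+1+0+0=1 → 16/20 = 0.8000
  6: TP=16, FP=2+3+1+1+3=10, FN=2+0+1+0+0=3 → 32/45 = 0.7111
  0: TP=16, FP=0+1+0+0+1=2, FN=0+0+0+1+0=1 → 32/35 = 0.9143
  4: TP=8, FP=0+1+0+0+0=1, FN=4+3+2+3+1=13 → 16/30 = 0.5333
Macro-F1 score = mean = (0.5000 + 0.5000 + 0.8000 + 0.7111 + 0.9143 + 0.5333) / 6 = 0.660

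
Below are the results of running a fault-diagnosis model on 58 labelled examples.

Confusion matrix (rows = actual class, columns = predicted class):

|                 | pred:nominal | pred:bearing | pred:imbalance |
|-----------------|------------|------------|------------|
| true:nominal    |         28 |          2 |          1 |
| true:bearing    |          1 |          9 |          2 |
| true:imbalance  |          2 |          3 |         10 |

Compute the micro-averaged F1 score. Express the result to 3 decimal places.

Micro-averaging pools counts across classes: ΣTP=47, ΣFP=11, ΣFN=11.
Micro-F1 score = 2·TP/(2·TP+FP+FN) on pooled counts = 0.810 (equals overall accuracy in single-label multiclass).

0.810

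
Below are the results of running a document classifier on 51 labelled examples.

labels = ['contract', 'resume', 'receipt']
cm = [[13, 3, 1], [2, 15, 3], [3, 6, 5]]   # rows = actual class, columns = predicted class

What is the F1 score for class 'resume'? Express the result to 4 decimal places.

0.6818

Take TP from the diagonal, FP from the rest of the 'resume' prediction marginal, FN from the rest of the 'resume' actual marginal.
F1 score = 2·TP/(2·TP+FP+FN).
resume: TP=15, FP=3+6=9, FN=2+3=5 → 30/44 = 0.68182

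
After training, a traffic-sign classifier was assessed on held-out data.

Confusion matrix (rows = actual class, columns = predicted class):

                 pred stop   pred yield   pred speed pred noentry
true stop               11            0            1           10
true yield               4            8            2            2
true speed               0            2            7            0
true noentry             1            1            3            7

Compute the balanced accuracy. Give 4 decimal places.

0.5903

Balanced accuracy = mean of per-class recall.
  stop: recall = 11/22 = 0.50000
  yield: recall = 8/16 = 0.50000
  speed: recall = 7/9 = 0.77778
  noentry: recall = 7/12 = 0.58333
Mean = (0.50000 + 0.50000 + 0.77778 + 0.58333) / 4 = 0.5903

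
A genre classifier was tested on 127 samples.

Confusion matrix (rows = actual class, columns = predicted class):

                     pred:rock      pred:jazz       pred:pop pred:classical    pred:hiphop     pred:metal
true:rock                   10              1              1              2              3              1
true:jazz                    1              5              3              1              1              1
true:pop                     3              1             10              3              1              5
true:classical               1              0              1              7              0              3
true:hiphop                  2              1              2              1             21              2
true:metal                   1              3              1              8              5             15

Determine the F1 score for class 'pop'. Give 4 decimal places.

0.4878

One-vs-rest for 'pop': TP = diagonal; FP = other classes predicted 'pop'; FN = 'pop' predicted as other.
F1 score = 2·TP/(2·TP+FP+FN).
pop: TP=10, FP=1+3+1+2+1=8, FN=3+1+3+1+5=13 → 20/41 = 0.48780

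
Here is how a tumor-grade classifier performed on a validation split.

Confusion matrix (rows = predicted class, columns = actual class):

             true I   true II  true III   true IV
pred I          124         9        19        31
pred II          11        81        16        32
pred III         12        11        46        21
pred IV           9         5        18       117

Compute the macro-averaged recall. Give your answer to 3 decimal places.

Per-class recall (TP/(TP+FN)):
  I: TP=124, FN=11+12+9=32 → 124/156 = 0.7949
  II: TP=81, FN=9+11+5=25 → 81/106 = 0.7642
  III: TP=46, FN=19+16+18=53 → 46/99 = 0.4646
  IV: TP=117, FN=31+32+21=84 → 117/201 = 0.5821
Macro-recall = mean = (0.7949 + 0.7642 + 0.4646 + 0.5821) / 4 = 0.651

0.651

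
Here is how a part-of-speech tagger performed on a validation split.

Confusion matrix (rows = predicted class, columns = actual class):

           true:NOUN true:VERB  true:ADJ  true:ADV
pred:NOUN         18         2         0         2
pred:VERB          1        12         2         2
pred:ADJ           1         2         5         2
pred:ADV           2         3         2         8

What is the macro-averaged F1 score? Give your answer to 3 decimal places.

0.641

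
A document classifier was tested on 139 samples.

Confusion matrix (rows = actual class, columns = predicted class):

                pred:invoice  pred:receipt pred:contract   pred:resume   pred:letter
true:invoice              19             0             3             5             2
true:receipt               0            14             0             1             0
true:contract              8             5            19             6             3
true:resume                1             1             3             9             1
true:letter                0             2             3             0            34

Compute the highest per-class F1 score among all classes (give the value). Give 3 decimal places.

Per-class F1 score (2·TP/(2·TP+FP+FN)):
  invoice: TP=19, FP=0+8+1+0=9, FN=0+3+5+2=10 → 38/57 = 0.6667
  receipt: TP=14, FP=0+5+1+2=8, FN=0+0+1+0=1 → 28/37 = 0.7568
  contract: TP=19, FP=3+0+3+3=9, FN=8+5+6+3=22 → 38/69 = 0.5507
  resume: TP=9, FP=5+1+6+0=12, FN=1+1+3+1=6 → 18/36 = 0.5000
  letter: TP=34, FP=2+0+3+1=6, FN=0+2+3+0=5 → 68/79 = 0.8608
Highest is class 'letter' with F1 score = 0.861.

0.861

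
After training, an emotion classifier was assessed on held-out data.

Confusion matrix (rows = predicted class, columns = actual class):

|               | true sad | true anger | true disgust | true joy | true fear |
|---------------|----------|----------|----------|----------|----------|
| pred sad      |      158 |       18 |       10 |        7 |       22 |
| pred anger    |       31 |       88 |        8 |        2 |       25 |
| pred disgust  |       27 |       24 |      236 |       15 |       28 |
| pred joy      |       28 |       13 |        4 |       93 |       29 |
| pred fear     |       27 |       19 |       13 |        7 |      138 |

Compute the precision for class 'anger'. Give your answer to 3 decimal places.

Take TP from the diagonal, FP from the rest of the 'anger' prediction marginal, FN from the rest of the 'anger' actual marginal.
precision = TP/(TP+FP).
anger: TP=88, FP=31+8+2+25=66 → 88/154 = 0.5714

0.571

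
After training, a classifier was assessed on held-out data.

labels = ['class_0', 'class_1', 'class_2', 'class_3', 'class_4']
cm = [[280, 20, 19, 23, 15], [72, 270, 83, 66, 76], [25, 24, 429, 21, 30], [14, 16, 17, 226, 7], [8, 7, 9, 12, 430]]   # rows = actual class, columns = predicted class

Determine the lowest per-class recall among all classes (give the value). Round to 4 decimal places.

Per-class recall (TP/(TP+FN)):
  class_0: TP=280, FN=20+19+23+15=77 → 280/357 = 0.78431
  class_1: TP=270, FN=72+83+66+76=297 → 270/567 = 0.47619
  class_2: TP=429, FN=25+24+21+30=100 → 429/529 = 0.81096
  class_3: TP=226, FN=14+16+17+7=54 → 226/280 = 0.80714
  class_4: TP=430, FN=8+7+9+12=36 → 430/466 = 0.92275
Lowest is class 'class_1' with recall = 0.4762.

0.4762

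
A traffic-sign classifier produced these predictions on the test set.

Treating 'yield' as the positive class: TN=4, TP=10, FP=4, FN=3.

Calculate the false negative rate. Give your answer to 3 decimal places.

FNR = FN/(FN+TP) = 3/(3+10) = 0.231

0.231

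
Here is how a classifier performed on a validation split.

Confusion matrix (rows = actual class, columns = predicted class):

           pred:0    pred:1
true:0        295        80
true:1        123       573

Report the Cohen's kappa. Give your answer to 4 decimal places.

Observed agreement pₒ = trace/N = 868/1071 = 0.81046
Expected agreement pₑ = Σ (rowᵢ·colᵢ)/N² = (375·418 + 696·653)/1071² = 0.53288
κ = (pₒ − pₑ)/(1 − pₑ) = (0.81046 − 0.53288)/(1 − 0.53288) = 0.5942

0.5942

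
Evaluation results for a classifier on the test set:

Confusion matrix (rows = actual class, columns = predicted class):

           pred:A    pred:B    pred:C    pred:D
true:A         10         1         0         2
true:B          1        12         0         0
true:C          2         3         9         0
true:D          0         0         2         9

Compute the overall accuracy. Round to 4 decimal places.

0.7843

Accuracy = trace / total = (10+12+9+9=40) / 51 = 40/51 = 0.7843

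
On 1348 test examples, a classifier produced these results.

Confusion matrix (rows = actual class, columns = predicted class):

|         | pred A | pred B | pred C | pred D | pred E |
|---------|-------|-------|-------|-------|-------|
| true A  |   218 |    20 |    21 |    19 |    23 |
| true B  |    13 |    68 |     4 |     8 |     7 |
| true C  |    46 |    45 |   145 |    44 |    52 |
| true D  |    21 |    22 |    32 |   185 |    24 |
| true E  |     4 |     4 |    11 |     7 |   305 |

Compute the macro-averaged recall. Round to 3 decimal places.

0.683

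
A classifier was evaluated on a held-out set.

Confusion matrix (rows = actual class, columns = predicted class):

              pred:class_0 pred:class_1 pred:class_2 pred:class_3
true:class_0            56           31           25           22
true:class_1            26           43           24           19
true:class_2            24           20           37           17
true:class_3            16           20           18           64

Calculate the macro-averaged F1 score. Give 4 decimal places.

0.4294

Per-class F1 score (2·TP/(2·TP+FP+FN)):
  class_0: TP=56, FP=26+24+16=66, FN=31+25+22=78 → 112/256 = 0.43750
  class_1: TP=43, FP=31+20+20=71, FN=26+24+19=69 → 86/226 = 0.38053
  class_2: TP=37, FP=25+24+18=67, FN=24+20+17=61 → 74/202 = 0.36634
  class_3: TP=64, FP=22+19+17=58, FN=16+20+18=54 → 128/240 = 0.53333
Macro-F1 score = mean = (0.43750 + 0.38053 + 0.36634 + 0.53333) / 4 = 0.4294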